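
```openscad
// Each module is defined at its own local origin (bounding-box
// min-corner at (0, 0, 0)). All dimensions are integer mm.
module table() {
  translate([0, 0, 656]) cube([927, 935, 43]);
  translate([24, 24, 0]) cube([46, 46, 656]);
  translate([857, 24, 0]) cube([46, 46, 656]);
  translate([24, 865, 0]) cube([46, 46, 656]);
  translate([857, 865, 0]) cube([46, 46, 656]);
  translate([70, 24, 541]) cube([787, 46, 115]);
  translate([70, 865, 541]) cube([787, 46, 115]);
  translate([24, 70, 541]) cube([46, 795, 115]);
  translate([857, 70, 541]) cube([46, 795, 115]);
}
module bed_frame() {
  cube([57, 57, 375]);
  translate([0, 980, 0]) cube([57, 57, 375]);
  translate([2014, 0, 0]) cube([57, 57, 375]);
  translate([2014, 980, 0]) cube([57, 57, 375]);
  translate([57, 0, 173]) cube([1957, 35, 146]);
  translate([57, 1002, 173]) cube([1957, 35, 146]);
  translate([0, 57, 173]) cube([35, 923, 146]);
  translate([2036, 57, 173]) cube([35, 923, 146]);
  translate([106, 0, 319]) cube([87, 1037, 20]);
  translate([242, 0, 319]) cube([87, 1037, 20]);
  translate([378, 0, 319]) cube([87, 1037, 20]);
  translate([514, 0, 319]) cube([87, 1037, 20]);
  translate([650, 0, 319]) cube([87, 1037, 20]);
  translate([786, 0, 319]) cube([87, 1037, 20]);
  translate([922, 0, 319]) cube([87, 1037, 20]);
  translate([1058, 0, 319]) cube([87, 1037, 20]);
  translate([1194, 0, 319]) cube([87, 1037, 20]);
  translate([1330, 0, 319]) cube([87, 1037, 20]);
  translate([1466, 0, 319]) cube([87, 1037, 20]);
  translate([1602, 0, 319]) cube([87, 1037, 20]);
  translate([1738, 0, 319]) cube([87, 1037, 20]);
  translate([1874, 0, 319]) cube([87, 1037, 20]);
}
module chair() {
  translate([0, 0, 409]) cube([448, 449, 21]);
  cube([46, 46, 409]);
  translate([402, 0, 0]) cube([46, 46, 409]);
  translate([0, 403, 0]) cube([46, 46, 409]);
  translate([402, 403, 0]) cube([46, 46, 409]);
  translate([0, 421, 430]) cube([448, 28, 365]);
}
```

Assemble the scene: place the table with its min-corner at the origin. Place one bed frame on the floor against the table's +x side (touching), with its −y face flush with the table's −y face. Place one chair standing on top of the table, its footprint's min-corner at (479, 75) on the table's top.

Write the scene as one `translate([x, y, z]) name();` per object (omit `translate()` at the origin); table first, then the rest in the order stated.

table();
translate([927, 0, 0]) bed_frame();
translate([479, 75, 699]) chair();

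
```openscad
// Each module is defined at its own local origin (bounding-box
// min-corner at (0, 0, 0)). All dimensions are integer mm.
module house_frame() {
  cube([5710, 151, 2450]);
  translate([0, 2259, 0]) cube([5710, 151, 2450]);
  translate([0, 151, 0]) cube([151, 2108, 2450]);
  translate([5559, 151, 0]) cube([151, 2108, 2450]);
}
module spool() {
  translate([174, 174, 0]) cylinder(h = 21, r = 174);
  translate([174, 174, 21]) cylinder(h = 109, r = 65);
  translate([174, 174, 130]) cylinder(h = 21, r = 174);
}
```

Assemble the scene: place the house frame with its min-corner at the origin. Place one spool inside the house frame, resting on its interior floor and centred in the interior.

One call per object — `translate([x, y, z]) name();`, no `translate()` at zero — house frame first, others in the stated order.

house_frame();
translate([2681, 1031, 0]) spool();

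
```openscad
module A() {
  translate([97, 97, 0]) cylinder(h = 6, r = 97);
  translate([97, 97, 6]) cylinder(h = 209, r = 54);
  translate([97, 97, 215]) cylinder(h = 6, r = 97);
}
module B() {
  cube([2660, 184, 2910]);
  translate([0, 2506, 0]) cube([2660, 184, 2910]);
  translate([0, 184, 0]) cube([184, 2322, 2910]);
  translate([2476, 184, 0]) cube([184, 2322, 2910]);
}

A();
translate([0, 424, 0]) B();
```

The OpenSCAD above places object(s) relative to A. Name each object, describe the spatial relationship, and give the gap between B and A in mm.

The house frame's nearest face is 230 mm from the spool's +y face.

A is a spool. B is a house frame. The house frame is on the floor beside the spool on its +y side. The gap between the house frame and the spool is 230 mm.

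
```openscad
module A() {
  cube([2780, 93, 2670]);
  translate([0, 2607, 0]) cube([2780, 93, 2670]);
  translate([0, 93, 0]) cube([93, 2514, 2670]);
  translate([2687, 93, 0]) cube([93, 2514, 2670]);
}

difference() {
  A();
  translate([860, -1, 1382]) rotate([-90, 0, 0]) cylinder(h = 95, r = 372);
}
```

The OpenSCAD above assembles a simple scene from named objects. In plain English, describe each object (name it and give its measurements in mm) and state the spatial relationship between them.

A is the wall frame of a small rectangular building: four walls, each 2670 mm tall and 93 mm thick, enclosing a footprint 2780 mm (x) by 2700 mm (y) outside-to-outside, with no floor or roof. The front and back walls (the −y and +y sides) span the full width; the two side walls fit between them.

The house frame has a circular hole of radius 372 mm through its front wall, centred at (x = 860, z = 1382).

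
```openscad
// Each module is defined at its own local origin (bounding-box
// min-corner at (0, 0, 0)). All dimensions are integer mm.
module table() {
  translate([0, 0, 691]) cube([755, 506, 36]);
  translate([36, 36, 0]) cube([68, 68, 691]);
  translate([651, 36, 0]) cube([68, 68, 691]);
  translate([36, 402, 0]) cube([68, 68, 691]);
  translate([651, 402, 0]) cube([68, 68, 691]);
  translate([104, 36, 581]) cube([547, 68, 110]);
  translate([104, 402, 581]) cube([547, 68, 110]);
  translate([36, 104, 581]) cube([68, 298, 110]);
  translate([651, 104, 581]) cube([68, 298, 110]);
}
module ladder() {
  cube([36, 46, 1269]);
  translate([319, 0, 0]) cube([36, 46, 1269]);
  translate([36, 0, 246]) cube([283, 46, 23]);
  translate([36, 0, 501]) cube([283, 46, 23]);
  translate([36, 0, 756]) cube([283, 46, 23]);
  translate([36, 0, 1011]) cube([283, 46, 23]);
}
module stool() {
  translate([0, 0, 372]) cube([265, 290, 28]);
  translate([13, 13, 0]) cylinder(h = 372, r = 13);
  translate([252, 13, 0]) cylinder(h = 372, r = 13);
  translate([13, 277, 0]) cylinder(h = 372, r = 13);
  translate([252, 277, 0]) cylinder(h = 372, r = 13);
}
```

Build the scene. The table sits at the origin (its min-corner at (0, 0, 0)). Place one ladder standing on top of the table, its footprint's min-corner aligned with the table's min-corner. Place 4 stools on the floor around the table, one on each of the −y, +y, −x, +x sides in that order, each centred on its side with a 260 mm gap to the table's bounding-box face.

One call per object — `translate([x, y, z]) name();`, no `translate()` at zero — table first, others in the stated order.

table();
translate([0, 0, 727]) ladder();
translate([245, -550, 0]) stool();
translate([245, 766, 0]) stool();
translate([-525, 108, 0]) stool();
translate([1015, 108, 0]) stool();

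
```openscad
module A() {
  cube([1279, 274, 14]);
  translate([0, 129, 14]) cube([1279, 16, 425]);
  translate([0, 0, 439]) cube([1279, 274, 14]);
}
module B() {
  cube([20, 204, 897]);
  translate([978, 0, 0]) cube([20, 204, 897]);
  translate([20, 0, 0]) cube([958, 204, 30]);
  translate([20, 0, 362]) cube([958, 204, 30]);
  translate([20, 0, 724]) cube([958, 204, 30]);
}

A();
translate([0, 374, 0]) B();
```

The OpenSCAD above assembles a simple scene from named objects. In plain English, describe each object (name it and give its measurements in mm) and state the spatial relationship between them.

A is an I-beam lying along x, 1279 mm long. Overall section height 453 mm. Two flanges 274 mm wide (y) and 14 mm thick, one on the floor and one at the top; a web 16 mm thick runs between them, centred on the flange width.

B is a bookshelf 998 mm wide overall, 204 mm deep and 897 mm tall. The two sides are 20 mm thick vertical panels. 3 horizontal shelves of 30 mm thickness span between the inner faces of the sides; the lowest shelf sits on the floor and shelves are stacked with a clear vertical gap of 332 mm between each pair.

The bookshelf is on the floor beside the I-beam on its +y side.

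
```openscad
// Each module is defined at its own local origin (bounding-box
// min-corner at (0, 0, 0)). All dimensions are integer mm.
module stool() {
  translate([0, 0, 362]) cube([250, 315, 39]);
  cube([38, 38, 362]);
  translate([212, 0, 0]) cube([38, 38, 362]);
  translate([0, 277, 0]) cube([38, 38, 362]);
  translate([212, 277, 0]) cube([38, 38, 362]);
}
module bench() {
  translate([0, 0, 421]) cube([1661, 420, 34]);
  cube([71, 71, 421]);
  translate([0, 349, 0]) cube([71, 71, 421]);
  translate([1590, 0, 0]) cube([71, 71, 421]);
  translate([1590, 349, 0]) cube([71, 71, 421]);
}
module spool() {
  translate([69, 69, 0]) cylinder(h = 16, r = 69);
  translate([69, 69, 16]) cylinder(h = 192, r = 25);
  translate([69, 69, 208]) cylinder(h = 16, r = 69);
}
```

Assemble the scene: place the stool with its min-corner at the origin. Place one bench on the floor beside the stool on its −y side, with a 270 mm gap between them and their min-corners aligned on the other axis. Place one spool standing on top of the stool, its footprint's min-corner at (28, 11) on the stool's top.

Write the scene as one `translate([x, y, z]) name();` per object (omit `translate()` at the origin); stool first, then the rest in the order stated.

stool();
translate([0, -690, 0]) bench();
translate([28, 11, 401]) spool();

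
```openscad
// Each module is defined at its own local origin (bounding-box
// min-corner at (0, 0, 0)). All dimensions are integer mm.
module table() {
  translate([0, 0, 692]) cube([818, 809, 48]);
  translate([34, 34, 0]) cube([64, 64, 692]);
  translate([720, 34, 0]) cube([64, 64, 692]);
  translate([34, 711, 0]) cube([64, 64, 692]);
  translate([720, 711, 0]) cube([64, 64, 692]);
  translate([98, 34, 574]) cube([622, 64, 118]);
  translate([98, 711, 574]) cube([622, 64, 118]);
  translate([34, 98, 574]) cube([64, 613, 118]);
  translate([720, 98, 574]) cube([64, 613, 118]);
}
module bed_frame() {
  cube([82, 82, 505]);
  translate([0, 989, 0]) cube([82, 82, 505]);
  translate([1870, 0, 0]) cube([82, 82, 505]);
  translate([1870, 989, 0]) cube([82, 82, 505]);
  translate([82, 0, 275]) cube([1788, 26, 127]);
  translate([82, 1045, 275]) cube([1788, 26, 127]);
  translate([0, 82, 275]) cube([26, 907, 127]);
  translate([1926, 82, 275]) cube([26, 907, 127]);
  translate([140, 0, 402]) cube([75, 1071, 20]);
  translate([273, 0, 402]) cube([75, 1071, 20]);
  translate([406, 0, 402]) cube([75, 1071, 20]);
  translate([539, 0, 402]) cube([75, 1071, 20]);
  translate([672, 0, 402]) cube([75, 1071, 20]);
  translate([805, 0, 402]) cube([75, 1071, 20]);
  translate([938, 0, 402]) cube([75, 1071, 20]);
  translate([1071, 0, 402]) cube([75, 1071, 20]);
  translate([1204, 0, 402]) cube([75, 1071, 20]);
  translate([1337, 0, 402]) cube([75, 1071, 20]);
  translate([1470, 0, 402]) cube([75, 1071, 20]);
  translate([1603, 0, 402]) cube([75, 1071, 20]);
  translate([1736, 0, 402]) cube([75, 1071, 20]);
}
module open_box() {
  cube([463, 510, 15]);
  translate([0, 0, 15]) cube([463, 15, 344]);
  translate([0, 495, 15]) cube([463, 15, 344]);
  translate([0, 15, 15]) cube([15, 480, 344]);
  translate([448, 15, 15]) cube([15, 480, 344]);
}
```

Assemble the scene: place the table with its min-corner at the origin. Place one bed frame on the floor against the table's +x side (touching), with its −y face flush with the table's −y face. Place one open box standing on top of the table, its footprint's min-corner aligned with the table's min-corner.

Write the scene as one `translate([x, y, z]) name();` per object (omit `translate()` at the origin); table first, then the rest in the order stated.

table();
translate([818, 0, 0]) bed_frame();
translate([0, 0, 740]) open_box();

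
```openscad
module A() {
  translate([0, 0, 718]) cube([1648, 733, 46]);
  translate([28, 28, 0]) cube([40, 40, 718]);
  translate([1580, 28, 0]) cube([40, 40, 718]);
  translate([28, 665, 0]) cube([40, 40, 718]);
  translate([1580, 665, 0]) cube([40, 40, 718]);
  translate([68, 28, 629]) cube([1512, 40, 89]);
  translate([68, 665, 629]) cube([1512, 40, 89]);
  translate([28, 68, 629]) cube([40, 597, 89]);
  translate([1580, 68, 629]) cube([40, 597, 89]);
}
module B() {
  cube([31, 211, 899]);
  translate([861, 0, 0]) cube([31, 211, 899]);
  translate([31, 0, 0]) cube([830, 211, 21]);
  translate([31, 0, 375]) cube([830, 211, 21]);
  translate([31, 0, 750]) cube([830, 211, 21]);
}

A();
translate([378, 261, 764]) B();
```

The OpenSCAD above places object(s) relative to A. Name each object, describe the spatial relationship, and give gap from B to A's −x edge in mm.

A is a table. B is a bookshelf. The bookshelf is on top of the table, centred. The gap from the bookshelf to the table's −x edge is 378 mm.

The bookshelf's min-x is at 378; the table's min-x is 0; gap = 378 mm.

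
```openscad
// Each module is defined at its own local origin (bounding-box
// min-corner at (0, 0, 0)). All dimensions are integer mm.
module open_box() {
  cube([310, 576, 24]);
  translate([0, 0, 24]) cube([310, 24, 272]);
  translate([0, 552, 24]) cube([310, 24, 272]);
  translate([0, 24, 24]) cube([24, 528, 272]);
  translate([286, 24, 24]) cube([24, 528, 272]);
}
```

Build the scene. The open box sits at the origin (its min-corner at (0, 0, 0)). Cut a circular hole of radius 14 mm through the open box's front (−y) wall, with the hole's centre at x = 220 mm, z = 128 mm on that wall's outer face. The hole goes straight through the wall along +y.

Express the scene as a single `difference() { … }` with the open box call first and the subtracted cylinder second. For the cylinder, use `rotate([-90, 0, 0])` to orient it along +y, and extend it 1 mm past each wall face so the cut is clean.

difference() {
  open_box();
  translate([220, -1, 128]) rotate([-90, 0, 0]) cylinder(h = 26, r = 14);
}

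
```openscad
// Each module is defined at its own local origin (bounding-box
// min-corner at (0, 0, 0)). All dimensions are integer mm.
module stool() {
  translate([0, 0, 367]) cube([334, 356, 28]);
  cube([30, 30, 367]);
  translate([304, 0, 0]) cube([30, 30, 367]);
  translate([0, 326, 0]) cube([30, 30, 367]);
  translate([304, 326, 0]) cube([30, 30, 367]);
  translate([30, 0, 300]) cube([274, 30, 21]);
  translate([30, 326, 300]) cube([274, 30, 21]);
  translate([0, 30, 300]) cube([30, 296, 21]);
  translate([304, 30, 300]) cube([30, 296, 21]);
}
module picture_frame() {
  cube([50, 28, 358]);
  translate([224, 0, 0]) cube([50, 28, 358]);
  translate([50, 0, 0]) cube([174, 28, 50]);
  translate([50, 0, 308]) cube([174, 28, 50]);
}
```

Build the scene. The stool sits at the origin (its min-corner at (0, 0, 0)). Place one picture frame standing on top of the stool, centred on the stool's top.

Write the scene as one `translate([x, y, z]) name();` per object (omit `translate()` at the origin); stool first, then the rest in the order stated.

stool();
translate([30, 164, 395]) picture_frame();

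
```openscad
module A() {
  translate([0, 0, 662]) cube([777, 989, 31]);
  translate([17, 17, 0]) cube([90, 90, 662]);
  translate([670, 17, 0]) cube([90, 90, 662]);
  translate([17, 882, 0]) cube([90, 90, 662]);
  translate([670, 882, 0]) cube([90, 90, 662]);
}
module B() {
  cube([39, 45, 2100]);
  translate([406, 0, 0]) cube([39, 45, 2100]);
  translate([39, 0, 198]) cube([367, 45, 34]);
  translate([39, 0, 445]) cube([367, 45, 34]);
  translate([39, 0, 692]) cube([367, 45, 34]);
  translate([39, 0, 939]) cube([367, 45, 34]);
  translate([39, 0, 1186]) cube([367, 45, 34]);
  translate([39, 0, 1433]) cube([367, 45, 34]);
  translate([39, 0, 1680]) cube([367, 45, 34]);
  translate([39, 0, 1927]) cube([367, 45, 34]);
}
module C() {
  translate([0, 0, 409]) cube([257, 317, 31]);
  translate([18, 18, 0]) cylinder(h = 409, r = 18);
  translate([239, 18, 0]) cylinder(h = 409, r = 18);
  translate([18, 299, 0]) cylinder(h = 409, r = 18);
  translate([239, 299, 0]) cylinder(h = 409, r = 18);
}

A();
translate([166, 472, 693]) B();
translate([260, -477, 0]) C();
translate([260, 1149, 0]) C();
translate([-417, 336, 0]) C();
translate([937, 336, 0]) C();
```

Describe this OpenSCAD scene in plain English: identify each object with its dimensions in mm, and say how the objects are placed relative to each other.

A is a rectangular dining table. The top is 777×989×31 mm with its upper surface at z = 693 mm. It stands on four 90×90 mm square legs, each inset 17 mm from the nearest pair of top edges, running from the floor to the underside of the top.

B is a straight ladder. Two 39×45 mm vertical rails, 2100 mm tall, stand 445 mm apart (outside-to-outside) with their front faces coplanar on the −y side. 8 rungs, each 45 mm deep and 34 mm tall, span between the inner faces of the rails, front faces flush with the rails. The lowest rung's underside is at z = 198 mm and rungs are spaced 247 mm apart (underside to underside).

C is a four-legged stool. The seat is 257×317 mm, 31 mm thick, top at z = 440 mm. It stands on four round legs, each 36 mm in diameter, from z = 0 to the seat underside, each leg's axis is inset half a diameter from the nearest pair of seat edges (so the leg's bounding box is flush with the corner).

The ladder is on top of the table, centred. Four stools sit around the table at the −y, +y, −x, +x sides.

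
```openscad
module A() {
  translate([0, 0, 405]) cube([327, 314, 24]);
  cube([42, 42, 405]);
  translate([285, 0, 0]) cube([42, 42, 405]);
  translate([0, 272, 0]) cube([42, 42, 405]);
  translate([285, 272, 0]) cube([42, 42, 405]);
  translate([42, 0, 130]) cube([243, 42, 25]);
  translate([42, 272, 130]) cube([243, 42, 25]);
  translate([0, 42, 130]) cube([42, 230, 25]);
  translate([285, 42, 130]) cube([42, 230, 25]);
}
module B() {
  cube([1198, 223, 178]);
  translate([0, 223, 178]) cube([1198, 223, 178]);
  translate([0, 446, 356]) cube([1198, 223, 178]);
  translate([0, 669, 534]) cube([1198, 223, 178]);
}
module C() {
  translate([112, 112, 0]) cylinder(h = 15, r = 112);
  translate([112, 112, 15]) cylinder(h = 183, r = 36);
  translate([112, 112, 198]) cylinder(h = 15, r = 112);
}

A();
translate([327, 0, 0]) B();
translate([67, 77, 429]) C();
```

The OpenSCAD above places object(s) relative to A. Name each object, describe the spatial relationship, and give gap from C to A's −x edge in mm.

The spool's min-x is at 67; the stool's min-x is 0; gap = 67 mm.

A is a stool. B is a staircase. C is a spool. The staircase is against the stool's +x side, with their −y faces flush. The spool is on top of the stool. The gap from the spool to the stool's −x edge is 67 mm.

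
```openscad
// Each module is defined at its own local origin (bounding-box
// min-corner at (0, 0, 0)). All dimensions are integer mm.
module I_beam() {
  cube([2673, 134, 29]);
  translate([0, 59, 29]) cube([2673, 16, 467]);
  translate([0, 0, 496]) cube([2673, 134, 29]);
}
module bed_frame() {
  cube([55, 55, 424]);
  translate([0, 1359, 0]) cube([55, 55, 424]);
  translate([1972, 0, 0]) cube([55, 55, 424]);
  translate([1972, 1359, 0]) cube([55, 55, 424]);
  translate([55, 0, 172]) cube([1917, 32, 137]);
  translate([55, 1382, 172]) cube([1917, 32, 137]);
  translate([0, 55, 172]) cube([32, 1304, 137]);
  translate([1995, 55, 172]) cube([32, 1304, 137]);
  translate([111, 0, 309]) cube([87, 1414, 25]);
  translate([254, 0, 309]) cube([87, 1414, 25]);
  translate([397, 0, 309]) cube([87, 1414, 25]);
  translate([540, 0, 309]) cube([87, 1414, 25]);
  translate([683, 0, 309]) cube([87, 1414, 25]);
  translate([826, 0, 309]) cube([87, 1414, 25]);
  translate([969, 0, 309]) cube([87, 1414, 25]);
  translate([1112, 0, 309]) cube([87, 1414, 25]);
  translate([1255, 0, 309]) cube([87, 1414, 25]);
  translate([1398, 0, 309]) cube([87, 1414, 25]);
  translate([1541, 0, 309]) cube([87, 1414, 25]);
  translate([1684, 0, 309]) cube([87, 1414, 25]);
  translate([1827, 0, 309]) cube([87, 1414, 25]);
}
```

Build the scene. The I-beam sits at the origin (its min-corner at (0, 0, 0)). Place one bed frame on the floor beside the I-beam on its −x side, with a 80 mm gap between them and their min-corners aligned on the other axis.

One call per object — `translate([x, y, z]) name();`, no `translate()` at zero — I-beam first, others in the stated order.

I_beam();
translate([-2107, 0, 0]) bed_frame();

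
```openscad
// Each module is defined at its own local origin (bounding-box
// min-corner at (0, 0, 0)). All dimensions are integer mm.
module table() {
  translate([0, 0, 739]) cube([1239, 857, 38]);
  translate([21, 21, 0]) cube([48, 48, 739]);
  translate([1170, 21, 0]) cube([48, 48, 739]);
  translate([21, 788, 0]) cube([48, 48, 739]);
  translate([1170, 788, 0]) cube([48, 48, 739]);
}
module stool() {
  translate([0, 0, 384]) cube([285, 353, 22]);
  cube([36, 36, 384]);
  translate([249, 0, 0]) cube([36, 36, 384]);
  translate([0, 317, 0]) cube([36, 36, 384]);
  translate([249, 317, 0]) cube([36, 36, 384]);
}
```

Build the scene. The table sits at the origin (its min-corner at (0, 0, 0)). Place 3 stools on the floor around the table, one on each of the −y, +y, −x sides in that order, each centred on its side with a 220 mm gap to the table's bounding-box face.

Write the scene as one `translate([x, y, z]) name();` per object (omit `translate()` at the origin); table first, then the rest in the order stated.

table();
translate([477, -573, 0]) stool();
translate([477, 1077, 0]) stool();
translate([-505, 252, 0]) stool();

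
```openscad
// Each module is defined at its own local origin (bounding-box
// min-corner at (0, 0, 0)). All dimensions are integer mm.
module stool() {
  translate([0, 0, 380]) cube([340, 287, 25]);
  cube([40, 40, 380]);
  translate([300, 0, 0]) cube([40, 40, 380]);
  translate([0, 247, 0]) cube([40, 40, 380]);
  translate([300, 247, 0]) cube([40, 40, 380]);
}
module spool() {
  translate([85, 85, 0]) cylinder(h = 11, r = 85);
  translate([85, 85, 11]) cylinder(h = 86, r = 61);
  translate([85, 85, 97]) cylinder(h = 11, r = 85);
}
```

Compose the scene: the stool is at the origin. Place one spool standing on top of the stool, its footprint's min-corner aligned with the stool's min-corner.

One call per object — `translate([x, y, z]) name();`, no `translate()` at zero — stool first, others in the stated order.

stool();
translate([0, 0, 405]) spool();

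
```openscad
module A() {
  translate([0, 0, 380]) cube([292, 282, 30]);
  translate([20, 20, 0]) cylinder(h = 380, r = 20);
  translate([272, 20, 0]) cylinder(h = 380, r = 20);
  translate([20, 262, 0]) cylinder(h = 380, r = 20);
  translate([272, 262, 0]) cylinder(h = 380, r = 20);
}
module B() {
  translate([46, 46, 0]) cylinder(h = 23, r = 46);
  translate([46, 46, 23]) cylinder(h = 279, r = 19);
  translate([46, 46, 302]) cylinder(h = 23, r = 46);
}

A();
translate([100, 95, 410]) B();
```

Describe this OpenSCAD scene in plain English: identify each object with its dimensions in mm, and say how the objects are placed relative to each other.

A is a simple wooden stool: a rectangular seat 292 mm (x) by 282 mm (y), 30 mm thick, top face at z = 410 mm, on four round legs, each 40 mm in diameter. The legs rest on z = 0, each leg's axis is inset half a diameter from the nearest pair of seat edges (so the leg's bounding box is flush with the corner).

B is a spool: two coaxial disc flanges of radius 46 mm and thickness 23 mm, joined by a core cylinder of radius 19 mm and height 279 mm. The lower flange rests on z = 0 and the three cylinders share a vertical axis.

The spool is on top of the stool, centred.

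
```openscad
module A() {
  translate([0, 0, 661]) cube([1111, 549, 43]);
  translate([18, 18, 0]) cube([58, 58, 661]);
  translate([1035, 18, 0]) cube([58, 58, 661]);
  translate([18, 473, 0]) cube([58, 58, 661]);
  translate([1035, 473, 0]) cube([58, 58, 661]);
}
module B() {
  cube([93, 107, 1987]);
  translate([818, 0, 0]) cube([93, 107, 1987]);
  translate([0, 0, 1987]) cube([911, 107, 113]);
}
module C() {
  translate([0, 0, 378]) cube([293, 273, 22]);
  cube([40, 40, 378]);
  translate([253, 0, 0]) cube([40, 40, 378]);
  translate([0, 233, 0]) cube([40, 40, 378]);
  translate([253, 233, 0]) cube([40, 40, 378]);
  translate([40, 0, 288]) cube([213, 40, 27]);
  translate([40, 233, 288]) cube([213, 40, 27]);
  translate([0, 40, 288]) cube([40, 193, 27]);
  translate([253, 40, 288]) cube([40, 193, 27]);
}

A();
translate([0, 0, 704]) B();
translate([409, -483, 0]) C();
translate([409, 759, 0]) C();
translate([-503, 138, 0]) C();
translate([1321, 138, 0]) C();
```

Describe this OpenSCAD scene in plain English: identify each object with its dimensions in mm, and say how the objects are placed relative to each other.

A is a table with a 1111×549 mm rectangular top, 43 mm thick, top surface at z = 704 mm, supported by four 58×58 mm square legs, each inset 18 mm from the nearest pair of top edges, running from the floor.

B is a rectangular door frame: two vertical jambs of 93×107 mm section, 1987 mm tall, with a clear opening 725 mm wide between their inner faces. A header 113 mm tall and 107 mm deep lies on top of the jambs and spans the full outside width.

C is a four-legged stool. The seat is a 293×273×22 mm slab whose top surface is at z = 400 mm; four square legs, each 40×40 mm in cross-section, run from the floor (z = 0) to the underside of the seat, each flush with a corner of the seat. Four stretchers, 40 mm wide and 27 mm tall, connect adjacent legs with their undersides at z = 288 mm, each running between the inner faces of the legs it joins and aligned with the legs' outer faces on the other axis.

The door frame is on top of the table. Four stools sit around the table at the −y, +y, −x, +x sides.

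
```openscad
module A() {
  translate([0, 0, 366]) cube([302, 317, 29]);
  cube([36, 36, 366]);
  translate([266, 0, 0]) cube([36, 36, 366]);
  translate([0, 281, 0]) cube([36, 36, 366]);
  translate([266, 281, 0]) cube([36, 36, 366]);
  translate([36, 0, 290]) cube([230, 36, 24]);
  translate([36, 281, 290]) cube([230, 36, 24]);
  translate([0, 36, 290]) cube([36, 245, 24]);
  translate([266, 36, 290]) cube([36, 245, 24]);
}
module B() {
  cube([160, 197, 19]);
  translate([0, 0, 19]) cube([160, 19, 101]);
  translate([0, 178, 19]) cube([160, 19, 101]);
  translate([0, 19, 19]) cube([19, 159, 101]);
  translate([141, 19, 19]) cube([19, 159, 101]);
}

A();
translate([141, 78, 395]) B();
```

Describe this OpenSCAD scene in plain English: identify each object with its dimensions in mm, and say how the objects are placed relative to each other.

A is a simple wooden stool: a rectangular seat 302 mm (x) by 317 mm (y), 29 mm thick, top face at z = 395 mm, on four square legs, each 36×36 mm in cross-section. The legs rest on z = 0, each flush with a corner of the seat. Four stretchers, 36 mm wide and 24 mm tall, connect adjacent legs with their undersides at z = 290 mm, each running between the inner faces of the legs it joins and aligned with the legs' outer faces on the other axis.

B is an open storage box with external size 160×197×120 mm and wall thickness 19 mm (the base is also 19 mm thick). The base covers the whole footprint; the four walls stand on the base, with the y-facing walls full-width and the x-facing walls fitting between their inner faces.

The open box is on top of the stool.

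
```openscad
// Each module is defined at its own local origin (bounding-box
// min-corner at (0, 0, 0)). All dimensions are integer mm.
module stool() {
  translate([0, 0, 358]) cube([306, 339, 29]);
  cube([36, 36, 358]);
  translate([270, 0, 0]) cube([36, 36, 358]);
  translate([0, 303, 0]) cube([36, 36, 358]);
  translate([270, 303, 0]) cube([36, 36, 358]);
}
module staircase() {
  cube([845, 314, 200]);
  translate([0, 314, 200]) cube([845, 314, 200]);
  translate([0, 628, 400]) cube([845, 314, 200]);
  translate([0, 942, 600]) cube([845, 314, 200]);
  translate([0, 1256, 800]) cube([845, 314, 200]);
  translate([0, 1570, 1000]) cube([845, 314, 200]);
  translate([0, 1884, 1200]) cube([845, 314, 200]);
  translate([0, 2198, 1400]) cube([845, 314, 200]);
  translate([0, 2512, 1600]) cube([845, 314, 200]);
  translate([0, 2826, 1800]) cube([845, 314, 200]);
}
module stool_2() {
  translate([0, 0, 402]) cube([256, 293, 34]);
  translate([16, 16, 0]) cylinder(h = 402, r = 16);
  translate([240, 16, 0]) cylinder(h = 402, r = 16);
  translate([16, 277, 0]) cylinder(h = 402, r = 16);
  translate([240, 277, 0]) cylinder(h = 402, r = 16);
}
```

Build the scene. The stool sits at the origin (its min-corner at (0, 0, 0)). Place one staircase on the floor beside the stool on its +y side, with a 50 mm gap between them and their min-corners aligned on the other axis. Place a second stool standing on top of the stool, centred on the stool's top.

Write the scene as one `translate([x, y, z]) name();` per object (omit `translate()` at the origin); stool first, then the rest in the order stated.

stool();
translate([0, 389, 0]) staircase();
translate([25, 23, 387]) stool_2();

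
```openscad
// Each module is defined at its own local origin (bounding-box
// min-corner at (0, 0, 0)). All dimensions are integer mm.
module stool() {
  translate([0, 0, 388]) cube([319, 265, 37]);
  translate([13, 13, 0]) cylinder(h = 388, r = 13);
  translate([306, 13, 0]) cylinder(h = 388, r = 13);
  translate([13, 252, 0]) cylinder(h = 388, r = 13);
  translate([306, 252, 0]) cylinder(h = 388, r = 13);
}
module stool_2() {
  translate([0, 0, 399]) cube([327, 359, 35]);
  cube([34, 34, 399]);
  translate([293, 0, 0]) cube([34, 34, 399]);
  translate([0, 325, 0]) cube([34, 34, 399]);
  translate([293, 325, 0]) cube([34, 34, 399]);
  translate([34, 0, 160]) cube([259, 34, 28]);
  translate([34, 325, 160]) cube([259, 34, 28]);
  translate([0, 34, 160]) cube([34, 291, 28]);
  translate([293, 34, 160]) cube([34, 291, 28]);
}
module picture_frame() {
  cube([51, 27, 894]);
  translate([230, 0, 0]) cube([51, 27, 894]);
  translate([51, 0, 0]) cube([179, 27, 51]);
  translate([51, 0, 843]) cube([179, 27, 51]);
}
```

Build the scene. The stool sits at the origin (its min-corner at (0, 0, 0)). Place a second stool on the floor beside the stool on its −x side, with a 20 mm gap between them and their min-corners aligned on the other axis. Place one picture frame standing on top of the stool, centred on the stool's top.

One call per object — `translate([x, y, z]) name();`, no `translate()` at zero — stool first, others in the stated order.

stool();
translate([-347, 0, 0]) stool_2();
translate([19, 119, 425]) picture_frame();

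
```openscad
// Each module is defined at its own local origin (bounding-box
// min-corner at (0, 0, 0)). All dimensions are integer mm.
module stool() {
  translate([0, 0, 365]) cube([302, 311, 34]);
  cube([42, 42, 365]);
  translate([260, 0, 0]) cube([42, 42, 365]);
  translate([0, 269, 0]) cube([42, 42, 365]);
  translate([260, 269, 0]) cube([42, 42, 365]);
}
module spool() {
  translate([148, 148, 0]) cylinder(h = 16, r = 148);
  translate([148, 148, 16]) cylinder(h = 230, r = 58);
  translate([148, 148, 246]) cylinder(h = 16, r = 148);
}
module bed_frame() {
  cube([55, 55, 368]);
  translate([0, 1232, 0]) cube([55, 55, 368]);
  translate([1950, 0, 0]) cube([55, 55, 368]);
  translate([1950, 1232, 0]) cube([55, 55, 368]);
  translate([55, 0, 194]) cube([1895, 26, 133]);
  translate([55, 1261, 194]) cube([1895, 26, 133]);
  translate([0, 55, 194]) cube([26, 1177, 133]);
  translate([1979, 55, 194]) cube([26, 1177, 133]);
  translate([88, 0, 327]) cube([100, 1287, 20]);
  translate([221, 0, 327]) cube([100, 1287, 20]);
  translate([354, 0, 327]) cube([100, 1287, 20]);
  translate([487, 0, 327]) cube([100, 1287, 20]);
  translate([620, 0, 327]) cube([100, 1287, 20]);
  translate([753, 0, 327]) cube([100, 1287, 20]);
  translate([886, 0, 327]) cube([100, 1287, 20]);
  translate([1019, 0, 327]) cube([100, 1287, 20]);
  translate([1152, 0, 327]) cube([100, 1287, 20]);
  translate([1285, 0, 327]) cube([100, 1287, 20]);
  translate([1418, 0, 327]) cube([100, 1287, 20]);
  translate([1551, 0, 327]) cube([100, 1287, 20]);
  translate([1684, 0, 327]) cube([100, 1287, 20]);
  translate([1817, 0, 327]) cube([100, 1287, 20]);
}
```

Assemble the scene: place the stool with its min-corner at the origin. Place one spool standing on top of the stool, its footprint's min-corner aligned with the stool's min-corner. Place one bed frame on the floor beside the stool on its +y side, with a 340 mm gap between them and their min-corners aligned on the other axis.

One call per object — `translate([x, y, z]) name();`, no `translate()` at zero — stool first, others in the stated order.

stool();
translate([0, 0, 399]) spool();
translate([0, 651, 0]) bed_frame();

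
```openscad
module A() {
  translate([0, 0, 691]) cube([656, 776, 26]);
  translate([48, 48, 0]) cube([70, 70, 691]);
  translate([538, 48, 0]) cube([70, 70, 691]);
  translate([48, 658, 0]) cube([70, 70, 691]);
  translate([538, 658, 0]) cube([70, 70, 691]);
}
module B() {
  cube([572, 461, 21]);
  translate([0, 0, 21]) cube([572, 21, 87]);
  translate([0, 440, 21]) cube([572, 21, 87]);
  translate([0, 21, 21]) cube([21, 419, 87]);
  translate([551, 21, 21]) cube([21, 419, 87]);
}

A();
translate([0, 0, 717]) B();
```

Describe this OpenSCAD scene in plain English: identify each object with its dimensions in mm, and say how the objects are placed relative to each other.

A is a table with a 656×776 mm rectangular top, 26 mm thick, top surface at z = 717 mm, supported by four 70×70 mm square legs, each inset 48 mm from the nearest pair of top edges, running from the floor.

B is an open-topped rectangular box: outside dimensions 572×461×108 mm, with a uniform wall and base thickness of 21 mm. The base is a full 572×461 slab on the floor; four walls sit on top of the base. The front and back walls (the −y and +y sides) span the full width; the two side walls fit between them.

The open box is on top of the table.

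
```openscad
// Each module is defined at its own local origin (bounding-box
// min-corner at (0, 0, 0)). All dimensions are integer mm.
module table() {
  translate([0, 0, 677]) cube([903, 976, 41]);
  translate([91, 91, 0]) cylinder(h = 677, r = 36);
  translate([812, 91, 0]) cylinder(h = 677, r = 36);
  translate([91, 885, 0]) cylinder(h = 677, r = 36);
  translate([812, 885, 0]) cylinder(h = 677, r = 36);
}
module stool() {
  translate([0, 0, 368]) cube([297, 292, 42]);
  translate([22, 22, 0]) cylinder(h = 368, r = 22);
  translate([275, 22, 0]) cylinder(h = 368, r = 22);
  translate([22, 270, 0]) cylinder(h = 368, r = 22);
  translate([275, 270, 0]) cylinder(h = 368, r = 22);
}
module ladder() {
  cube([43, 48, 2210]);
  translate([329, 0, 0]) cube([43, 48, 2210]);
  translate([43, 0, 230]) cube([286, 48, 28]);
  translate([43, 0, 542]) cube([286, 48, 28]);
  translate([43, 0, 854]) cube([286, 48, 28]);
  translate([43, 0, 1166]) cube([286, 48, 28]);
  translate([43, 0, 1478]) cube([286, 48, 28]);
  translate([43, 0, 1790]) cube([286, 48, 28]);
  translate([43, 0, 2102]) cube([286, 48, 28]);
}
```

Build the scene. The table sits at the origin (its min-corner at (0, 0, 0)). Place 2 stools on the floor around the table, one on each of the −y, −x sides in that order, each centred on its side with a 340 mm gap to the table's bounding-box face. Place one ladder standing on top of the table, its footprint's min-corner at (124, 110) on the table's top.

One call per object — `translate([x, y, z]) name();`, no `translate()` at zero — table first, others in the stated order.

table();
translate([303, -632, 0]) stool();
translate([-637, 342, 0]) stool();
translate([124, 110, 718]) ladder();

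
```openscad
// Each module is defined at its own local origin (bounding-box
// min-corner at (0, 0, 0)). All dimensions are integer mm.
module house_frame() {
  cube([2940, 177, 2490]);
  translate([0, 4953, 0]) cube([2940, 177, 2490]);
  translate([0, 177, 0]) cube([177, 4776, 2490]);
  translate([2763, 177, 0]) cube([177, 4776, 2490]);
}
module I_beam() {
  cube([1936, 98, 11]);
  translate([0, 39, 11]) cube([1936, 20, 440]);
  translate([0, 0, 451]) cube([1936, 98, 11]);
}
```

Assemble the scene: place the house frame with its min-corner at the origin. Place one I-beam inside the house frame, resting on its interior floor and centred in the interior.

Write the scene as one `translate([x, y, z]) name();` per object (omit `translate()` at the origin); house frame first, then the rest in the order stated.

house_frame();
translate([502, 2516, 0]) I_beam();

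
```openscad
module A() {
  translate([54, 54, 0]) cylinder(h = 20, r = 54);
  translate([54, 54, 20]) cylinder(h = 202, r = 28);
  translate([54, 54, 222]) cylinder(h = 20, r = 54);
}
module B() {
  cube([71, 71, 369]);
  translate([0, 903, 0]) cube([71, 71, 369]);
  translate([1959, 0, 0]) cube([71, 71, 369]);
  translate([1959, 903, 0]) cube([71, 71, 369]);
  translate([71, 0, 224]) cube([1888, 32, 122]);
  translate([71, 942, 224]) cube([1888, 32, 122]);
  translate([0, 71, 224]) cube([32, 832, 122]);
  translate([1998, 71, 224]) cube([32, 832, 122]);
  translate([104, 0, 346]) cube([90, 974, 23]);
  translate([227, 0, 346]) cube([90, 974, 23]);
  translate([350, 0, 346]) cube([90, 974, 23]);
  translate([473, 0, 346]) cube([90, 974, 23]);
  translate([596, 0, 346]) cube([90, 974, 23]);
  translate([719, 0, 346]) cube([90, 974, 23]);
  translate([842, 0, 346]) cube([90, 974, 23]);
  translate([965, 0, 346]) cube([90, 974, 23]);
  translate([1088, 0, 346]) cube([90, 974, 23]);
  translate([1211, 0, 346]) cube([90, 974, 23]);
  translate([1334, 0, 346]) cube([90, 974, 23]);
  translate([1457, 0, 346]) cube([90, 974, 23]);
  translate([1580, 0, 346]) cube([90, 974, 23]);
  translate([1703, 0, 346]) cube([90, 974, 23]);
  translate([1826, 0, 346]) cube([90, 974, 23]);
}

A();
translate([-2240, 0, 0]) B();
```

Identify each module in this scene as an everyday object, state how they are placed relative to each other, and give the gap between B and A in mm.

The bed frame's nearest face is 210 mm from the spool's −x face.

A is a spool. B is a bed frame. The bed frame is on the floor beside the spool on its −x side. The gap between the bed frame and the spool is 210 mm.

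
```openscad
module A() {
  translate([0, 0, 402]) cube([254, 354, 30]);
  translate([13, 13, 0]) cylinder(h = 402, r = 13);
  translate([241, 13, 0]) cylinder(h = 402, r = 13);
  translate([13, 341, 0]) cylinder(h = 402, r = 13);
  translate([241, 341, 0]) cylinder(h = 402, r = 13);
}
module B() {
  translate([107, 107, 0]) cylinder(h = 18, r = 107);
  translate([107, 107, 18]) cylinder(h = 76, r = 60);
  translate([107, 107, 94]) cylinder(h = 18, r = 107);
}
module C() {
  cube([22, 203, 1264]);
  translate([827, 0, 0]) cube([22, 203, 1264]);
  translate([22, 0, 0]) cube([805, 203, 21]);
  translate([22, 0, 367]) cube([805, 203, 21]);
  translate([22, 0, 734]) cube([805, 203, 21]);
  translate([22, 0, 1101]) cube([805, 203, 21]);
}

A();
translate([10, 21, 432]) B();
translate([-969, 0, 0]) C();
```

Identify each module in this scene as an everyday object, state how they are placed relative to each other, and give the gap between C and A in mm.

A is a stool. B is a spool. C is a bookshelf. The spool is on top of the stool. The bookshelf is on the floor beside the stool on its −x side. The gap between the bookshelf and the stool is 120 mm.

The bookshelf's nearest face is 120 mm from the stool's −x face.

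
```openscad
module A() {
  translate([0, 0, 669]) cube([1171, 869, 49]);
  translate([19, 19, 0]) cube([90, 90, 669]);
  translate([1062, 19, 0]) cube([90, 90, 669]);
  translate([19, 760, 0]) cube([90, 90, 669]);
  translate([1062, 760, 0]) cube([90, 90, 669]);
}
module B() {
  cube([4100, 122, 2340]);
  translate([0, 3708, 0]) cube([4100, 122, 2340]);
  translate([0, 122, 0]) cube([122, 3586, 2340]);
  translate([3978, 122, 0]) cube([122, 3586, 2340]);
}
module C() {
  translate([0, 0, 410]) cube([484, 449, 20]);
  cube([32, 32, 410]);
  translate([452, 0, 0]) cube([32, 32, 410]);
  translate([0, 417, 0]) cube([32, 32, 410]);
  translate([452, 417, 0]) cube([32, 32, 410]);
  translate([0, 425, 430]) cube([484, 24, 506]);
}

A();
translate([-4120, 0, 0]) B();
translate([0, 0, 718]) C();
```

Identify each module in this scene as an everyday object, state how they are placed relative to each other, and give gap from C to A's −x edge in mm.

A is a table. B is a house frame. C is a chair. The house frame is on the floor beside the table on its −x side. The chair is on top of the table. The gap from the chair to the table's −x edge is 0 mm.

The chair's min-x is at 0; the table's min-x is 0; gap = 0 mm.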